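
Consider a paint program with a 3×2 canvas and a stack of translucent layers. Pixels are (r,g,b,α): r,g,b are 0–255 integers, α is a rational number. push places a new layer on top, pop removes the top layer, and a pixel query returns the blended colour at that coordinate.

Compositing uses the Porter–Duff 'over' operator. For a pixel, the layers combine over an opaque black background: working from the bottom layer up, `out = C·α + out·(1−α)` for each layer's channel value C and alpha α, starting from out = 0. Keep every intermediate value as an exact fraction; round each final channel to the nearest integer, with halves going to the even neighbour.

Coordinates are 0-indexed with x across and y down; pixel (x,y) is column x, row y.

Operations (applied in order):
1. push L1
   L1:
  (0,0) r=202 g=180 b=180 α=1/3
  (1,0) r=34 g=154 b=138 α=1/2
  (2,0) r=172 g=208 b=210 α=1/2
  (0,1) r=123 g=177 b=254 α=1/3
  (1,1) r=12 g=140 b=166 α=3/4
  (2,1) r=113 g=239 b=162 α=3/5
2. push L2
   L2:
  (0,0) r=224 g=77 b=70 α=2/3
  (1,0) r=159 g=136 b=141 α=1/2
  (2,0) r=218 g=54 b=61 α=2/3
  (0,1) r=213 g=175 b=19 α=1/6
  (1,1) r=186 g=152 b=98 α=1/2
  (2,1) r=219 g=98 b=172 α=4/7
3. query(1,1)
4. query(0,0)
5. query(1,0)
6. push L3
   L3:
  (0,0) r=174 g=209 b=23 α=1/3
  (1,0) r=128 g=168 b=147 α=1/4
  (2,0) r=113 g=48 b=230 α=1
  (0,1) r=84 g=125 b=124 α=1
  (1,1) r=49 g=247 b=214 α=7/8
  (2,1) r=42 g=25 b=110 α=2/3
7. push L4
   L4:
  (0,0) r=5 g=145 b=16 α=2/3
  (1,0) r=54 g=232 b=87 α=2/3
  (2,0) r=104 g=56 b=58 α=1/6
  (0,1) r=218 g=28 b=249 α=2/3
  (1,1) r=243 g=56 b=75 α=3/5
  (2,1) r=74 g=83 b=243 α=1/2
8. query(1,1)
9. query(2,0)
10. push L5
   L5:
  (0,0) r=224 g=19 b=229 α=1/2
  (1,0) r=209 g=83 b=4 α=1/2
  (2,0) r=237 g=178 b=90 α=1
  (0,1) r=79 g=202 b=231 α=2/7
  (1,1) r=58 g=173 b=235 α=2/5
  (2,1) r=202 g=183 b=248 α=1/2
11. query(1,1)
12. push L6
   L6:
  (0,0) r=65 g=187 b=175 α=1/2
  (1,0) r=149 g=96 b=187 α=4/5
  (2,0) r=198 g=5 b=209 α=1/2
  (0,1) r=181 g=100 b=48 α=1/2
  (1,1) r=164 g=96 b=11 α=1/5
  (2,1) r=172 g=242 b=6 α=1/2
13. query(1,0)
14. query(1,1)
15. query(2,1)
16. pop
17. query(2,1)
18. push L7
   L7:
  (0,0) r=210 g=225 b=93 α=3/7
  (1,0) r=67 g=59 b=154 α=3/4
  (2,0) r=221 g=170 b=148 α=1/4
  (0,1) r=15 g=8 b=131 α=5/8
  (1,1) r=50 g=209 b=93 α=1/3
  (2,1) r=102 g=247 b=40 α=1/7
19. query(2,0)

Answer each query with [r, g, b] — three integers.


(1,1) stack=L1,L2; from [0,0,0]:
L1 α=3/4: [9, 105, 249/2]
L2 α=1/2: [195/2, 257/2, 445/4]
rounded: [98, 128, 111]

at x=0,y=0 over L1,L2:
after L1 α=1/3: [202/3, 60, 60]
after L2 α=2/3: [1546/9, 214/3, 200/3]
= [172, 71, 67]

(1,0) stack=L1,L2; from [0,0,0]:
+L1 (α=1/2) → [17, 77, 69]
+L2 (α=1/2) → [88, 213/2, 105]
rounded: [88, 106, 105]

at x=1,y=1 over L1,L2,L3,L4:
after L1 α=3/4: [9, 105, 249/2]
after L2 α=1/2: [195/2, 257/2, 445/4]
after L3 α=7/8: [881/16, 3715/16, 6437/32]
after L4 α=3/5: [6713/40, 5059/40, 10037/80]
→ [168, 126, 125]

query (2,0) [L1,L2,L3,L4] — begin 0,0,0
after L1 α=1/2: [86, 104, 105]
after L2 α=2/3: [174, 212/3, 227/3]
after L3 α=1: [113, 48, 230]
after L4 α=1/6: [223/2, 148/3, 604/3]
= [112, 49, 201]

query (1,1) [L1,L2,L3,L4,L5] — begin 0,0,0
after L1 α=3/4: [9, 105, 249/2]
after L2 α=1/2: [195/2, 257/2, 445/4]
after L3 α=7/8: [881/16, 3715/16, 6437/32]
after L4 α=3/5: [6713/40, 5059/40, 10037/80]
after L5 α=2/5: [24779/200, 29017/200, 67711/400]
= [124, 145, 169]

(1,0) stack=L1,L2,L3,L4,L5,L6; from [0,0,0]:
after L1 α=1/2: [17, 77, 69]
after L2 α=1/2: [88, 213/2, 105]
after L3 α=1/4: [98, 975/8, 231/2]
after L4 α=2/3: [206/3, 4687/24, 193/2]
after L5 α=1/2: [833/6, 6679/48, 201/4]
after L6 α=4/5: [4409/30, 25111/240, 3193/20]
= [147, 105, 160]

at x=1,y=1 over L1,L2,L3,L4,L5,L6:
L1 α=3/4: [9, 105, 249/2]
L2 α=1/2: [195/2, 257/2, 445/4]
L3 α=7/8: [881/16, 3715/16, 6437/32]
L4 α=3/5: [6713/40, 5059/40, 10037/80]
L5 α=2/5: [24779/200, 29017/200, 67711/400]
L6 α=1/5: [32979/250, 33817/250, 68811/500]
rounded: [132, 135, 138]

query (2,1) [L1,L2,L3,L4,L5,L6] — begin 0,0,0
L1 α=3/5: [339/5, 717/5, 486/5]
L2 α=4/7: [771/5, 4111/35, 4898/35]
L3 α=2/3: [397/5, 5861/105, 12598/105]
L4 α=1/2: [767/10, 7288/105, 38113/210]
L5 α=1/2: [2787/20, 26503/210, 90193/420]
L6 α=1/2: [6227/40, 77323/420, 92713/840]
= [156, 184, 110]

(2,1) stack=L1,L2,L3,L4,L5; from [0,0,0]:
L1 α=3/5: [339/5, 717/5, 486/5]
L2 α=4/7: [771/5, 4111/35, 4898/35]
L3 α=2/3: [397/5, 5861/105, 12598/105]
L4 α=1/2: [767/10, 7288/105, 38113/210]
L5 α=1/2: [2787/20, 26503/210, 90193/420]
= [139, 126, 215]

query (2,0) [L1,L2,L3,L4,L5,L7] — begin 0,0,0
L1 α=1/2: [86, 104, 105]
L2 α=2/3: [174, 212/3, 227/3]
L3 α=1: [113, 48, 230]
L4 α=1/6: [223/2, 148/3, 604/3]
L5 α=1: [237, 178, 90]
L7 α=1/4: [233, 176, 209/2]
= [233, 176, 104]


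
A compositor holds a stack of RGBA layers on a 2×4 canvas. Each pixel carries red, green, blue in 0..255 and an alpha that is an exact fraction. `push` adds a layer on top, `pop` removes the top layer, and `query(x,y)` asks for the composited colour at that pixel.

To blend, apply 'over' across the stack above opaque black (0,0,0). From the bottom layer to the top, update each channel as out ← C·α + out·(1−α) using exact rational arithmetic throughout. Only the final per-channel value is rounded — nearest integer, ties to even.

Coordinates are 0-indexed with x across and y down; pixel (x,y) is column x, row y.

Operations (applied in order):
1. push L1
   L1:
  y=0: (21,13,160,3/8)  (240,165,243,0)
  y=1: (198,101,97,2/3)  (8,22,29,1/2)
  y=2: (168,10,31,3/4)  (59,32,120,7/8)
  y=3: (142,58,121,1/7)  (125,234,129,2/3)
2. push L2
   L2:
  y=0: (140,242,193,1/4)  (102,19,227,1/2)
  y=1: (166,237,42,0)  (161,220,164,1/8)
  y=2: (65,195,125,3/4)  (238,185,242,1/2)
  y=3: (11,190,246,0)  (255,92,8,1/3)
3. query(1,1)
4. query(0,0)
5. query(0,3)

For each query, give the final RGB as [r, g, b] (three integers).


at x=1,y=1 over L1,L2:
+L1 (α=1/2) → [4, 11, 29/2]
+L2 (α=1/8) → [189/8, 297/8, 531/16]
→ [24, 37, 33]

query (0,0) [L1,L2] — begin 0,0,0
+L1 (α=3/8) → [63/8, 39/8, 60]
+L2 (α=1/4) → [1309/32, 2053/32, 373/4]
rounded: [41, 64, 93]

query (0,3) [L1,L2] — begin 0,0,0
after L1 α=1/7: [142/7, 58/7, 121/7]
after L2 α=0: [142/7, 58/7, 121/7]
rounded: [20, 8, 17]


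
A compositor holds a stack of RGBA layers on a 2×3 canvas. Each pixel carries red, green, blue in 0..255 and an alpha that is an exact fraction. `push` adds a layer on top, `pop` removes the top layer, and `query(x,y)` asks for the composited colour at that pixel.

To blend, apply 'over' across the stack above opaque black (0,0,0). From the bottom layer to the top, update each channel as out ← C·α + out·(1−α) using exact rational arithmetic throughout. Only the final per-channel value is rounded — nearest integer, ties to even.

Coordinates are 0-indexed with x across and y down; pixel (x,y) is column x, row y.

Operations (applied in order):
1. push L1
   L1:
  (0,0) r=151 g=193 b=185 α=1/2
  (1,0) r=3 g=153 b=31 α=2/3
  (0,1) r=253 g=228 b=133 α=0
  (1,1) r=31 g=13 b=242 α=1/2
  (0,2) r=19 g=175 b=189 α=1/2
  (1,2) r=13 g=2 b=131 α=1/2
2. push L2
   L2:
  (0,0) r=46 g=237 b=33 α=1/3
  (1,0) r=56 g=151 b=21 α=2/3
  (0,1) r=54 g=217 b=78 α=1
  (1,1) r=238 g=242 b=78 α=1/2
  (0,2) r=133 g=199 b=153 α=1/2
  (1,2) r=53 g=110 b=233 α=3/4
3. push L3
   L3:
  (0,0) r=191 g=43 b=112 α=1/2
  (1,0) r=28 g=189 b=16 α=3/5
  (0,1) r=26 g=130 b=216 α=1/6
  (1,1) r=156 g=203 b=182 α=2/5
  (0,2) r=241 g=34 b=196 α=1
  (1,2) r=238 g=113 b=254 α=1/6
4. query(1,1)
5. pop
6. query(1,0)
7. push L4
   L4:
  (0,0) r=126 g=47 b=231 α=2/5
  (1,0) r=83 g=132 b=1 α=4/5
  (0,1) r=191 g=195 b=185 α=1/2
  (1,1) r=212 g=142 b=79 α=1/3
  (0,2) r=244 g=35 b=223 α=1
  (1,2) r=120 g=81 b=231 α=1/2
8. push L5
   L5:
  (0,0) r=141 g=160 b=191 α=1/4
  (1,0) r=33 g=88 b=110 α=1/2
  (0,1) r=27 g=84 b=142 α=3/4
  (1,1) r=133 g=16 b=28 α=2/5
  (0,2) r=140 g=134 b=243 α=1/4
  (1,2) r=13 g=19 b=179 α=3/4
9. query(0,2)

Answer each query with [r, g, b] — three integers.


at x=1,y=1 over L1,L2,L3:
L1 α=1/2: [31/2, 13/2, 121]
L2 α=1/2: [507/4, 497/4, 199/2]
L3 α=2/5: [2769/20, 623/4, 265/2]
→ [138, 156, 132]

(1,0) stack=L1,L2; from [0,0,0]:
+L1 (α=2/3) → [2, 102, 62/3]
+L2 (α=2/3) → [38, 404/3, 188/9]
→ [38, 135, 21]

(0,2) stack=L1,L2,L4,L5; from [0,0,0]:
L1 α=1/2: [19/2, 175/2, 189/2]
L2 α=1/2: [285/4, 573/4, 495/4]
L4 α=1: [244, 35, 223]
L5 α=1/4: [218, 239/4, 228]
= [218, 60, 228]


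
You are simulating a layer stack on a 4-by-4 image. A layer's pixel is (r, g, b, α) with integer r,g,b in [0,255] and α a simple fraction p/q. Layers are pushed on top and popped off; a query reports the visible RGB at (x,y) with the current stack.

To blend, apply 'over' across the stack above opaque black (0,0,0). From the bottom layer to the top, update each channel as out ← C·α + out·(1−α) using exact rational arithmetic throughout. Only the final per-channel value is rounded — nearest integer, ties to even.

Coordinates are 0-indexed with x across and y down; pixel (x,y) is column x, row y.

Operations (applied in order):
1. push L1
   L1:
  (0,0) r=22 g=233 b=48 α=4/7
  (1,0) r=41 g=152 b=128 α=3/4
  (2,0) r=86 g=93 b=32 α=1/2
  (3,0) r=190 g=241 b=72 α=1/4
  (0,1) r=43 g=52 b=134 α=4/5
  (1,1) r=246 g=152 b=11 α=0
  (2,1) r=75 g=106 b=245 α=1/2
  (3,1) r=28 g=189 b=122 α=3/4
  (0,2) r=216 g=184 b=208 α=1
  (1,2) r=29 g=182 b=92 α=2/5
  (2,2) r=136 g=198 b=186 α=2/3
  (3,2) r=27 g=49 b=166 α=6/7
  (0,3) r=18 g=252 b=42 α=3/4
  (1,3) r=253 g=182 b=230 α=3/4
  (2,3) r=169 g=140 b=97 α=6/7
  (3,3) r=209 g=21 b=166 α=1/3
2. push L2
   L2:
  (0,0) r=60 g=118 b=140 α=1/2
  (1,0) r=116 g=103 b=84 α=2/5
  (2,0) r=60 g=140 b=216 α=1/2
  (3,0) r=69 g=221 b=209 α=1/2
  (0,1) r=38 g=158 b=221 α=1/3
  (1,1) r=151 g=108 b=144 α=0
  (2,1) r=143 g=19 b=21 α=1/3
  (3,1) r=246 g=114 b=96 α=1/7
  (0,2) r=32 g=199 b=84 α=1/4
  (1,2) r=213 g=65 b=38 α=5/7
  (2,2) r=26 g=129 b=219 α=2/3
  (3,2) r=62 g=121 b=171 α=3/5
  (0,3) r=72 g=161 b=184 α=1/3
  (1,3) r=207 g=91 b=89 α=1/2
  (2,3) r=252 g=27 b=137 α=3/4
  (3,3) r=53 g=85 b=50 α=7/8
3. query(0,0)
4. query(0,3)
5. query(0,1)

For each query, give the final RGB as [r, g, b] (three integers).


query (0,0) [L1,L2] — begin 0,0,0
L1 α=4/7: [88/7, 932/7, 192/7]
L2 α=1/2: [254/7, 879/7, 586/7]
rounded: [36, 126, 84]

(0,3) stack=L1,L2; from [0,0,0]:
+L1 (α=3/4) → [27/2, 189, 63/2]
+L2 (α=1/3) → [33, 539/3, 247/3]
= [33, 180, 82]

query (0,1) [L1,L2] — begin 0,0,0
after L1 α=4/5: [172/5, 208/5, 536/5]
after L2 α=1/3: [178/5, 402/5, 2177/15]
rounded: [36, 80, 145]


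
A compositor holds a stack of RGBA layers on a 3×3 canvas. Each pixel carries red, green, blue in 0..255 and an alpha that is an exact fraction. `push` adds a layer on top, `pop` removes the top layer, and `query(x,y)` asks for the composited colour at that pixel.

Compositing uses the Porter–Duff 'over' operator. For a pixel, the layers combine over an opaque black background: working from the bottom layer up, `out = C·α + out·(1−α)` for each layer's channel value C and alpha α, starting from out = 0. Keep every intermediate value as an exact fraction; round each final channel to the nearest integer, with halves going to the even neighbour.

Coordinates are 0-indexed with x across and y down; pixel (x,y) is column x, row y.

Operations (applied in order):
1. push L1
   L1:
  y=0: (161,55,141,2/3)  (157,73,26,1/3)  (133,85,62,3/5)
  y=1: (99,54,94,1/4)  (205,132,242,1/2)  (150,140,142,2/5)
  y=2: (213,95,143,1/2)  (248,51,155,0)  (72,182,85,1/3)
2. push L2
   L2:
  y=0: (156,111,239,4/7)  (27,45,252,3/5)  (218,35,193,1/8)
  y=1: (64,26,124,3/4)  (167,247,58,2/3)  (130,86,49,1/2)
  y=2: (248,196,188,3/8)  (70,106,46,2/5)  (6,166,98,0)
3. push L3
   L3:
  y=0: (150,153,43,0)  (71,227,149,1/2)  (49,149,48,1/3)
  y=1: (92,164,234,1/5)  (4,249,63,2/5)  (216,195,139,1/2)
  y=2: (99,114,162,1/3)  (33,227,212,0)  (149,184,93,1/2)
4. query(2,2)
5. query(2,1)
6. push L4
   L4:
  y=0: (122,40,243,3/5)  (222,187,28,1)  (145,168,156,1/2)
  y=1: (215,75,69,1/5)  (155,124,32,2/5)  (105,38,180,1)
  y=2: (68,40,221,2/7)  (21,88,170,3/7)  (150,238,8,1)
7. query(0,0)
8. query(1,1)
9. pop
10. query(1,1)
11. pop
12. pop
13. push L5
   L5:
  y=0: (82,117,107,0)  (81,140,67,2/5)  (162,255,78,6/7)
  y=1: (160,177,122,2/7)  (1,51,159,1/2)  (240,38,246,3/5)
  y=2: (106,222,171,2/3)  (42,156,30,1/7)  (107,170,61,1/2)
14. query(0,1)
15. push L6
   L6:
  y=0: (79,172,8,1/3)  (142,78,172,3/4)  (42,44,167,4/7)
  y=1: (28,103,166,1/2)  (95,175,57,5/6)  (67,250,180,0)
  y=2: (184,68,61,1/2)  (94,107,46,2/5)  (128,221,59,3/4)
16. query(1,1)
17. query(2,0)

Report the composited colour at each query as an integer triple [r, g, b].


query (2,2) [L1,L2,L3] — begin 0,0,0
+L1 (α=1/3) → [24, 182/3, 85/3]
+L2 (α=0) → [24, 182/3, 85/3]
+L3 (α=1/2) → [173/2, 367/3, 182/3]
= [86, 122, 61]

at x=2,y=1 over L1,L2,L3:
L1 α=2/5: [60, 56, 284/5]
L2 α=1/2: [95, 71, 529/10]
L3 α=1/2: [311/2, 133, 1919/20]
→ [156, 133, 96]

(0,0) stack=L1,L2,L3,L4; from [0,0,0]:
+L1 (α=2/3) → [322/3, 110/3, 94]
+L2 (α=4/7) → [946/7, 554/7, 1238/7]
+L3 (α=0) → [946/7, 554/7, 1238/7]
+L4 (α=3/5) → [4454/35, 1948/35, 7579/35]
rounded: [127, 56, 217]

(1,1) stack=L1,L2,L3,L4; from [0,0,0]:
+L1 (α=1/2) → [205/2, 66, 121]
+L2 (α=2/3) → [291/2, 560/3, 79]
+L3 (α=2/5) → [889/10, 1058/5, 363/5]
+L4 (α=2/5) → [5767/50, 4414/25, 1409/25]
rounded: [115, 177, 56]

(1,1) stack=L1,L2,L3; from [0,0,0]:
after L1 α=1/2: [205/2, 66, 121]
after L2 α=2/3: [291/2, 560/3, 79]
after L3 α=2/5: [889/10, 1058/5, 363/5]
→ [89, 212, 73]

query (0,1) [L1,L5] — begin 0,0,0
L1 α=1/4: [99/4, 27/2, 47/2]
L5 α=2/7: [1775/28, 843/14, 723/14]
rounded: [63, 60, 52]

query (1,1) [L1,L5,L6] — begin 0,0,0
+L1 (α=1/2) → [205/2, 66, 121]
+L5 (α=1/2) → [207/4, 117/2, 140]
+L6 (α=5/6) → [2107/24, 1867/12, 425/6]
rounded: [88, 156, 71]

at x=2,y=0 over L1,L5,L6:
after L1 α=3/5: [399/5, 51, 186/5]
after L5 α=6/7: [5259/35, 1581/7, 2526/35]
after L6 α=4/7: [21657/245, 5975/49, 30958/245]
→ [88, 122, 126]


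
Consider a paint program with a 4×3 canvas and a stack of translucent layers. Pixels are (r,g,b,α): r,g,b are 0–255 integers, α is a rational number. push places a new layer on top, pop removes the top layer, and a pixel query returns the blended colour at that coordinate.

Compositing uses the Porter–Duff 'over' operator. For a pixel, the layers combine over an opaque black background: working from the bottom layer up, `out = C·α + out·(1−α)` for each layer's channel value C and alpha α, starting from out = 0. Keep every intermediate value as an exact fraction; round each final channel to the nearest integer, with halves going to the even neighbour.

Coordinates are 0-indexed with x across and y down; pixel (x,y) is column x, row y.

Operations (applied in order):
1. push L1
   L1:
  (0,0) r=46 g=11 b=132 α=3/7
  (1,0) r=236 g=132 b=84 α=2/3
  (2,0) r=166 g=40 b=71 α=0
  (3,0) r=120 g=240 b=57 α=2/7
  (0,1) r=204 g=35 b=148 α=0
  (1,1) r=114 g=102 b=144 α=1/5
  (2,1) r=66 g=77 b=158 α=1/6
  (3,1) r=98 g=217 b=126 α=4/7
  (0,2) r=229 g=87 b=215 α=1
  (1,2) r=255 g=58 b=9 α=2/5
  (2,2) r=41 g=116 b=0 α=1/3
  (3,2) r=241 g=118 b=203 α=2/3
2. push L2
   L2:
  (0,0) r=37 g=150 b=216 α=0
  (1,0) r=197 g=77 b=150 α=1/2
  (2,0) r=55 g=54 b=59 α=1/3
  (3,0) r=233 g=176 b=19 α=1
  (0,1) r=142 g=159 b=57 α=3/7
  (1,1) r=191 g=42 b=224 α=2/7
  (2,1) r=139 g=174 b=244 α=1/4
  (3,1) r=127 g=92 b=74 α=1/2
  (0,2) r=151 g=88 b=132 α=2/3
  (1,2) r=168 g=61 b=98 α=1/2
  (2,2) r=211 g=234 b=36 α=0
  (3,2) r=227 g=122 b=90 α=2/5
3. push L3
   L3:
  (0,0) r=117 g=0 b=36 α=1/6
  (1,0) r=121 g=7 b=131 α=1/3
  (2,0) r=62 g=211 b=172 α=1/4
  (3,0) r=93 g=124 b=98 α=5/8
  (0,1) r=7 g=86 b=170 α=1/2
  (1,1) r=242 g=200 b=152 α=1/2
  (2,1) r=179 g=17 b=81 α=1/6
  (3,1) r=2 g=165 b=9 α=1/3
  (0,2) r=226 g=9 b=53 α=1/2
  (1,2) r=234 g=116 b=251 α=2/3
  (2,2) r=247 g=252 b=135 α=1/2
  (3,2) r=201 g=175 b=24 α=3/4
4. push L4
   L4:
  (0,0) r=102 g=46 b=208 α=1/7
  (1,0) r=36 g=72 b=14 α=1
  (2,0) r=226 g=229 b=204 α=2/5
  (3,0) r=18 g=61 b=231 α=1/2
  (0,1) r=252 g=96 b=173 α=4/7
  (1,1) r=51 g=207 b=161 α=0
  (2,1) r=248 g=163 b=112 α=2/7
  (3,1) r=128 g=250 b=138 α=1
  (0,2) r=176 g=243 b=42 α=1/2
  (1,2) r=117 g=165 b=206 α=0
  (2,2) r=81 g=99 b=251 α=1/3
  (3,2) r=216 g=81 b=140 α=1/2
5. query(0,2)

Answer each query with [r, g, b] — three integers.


(0,2) stack=L1,L2,L3,L4; from [0,0,0]:
L1 α=1: [229, 87, 215]
L2 α=2/3: [177, 263/3, 479/3]
L3 α=1/2: [403/2, 145/3, 319/3]
L4 α=1/2: [755/4, 437/3, 445/6]
→ [189, 146, 74]


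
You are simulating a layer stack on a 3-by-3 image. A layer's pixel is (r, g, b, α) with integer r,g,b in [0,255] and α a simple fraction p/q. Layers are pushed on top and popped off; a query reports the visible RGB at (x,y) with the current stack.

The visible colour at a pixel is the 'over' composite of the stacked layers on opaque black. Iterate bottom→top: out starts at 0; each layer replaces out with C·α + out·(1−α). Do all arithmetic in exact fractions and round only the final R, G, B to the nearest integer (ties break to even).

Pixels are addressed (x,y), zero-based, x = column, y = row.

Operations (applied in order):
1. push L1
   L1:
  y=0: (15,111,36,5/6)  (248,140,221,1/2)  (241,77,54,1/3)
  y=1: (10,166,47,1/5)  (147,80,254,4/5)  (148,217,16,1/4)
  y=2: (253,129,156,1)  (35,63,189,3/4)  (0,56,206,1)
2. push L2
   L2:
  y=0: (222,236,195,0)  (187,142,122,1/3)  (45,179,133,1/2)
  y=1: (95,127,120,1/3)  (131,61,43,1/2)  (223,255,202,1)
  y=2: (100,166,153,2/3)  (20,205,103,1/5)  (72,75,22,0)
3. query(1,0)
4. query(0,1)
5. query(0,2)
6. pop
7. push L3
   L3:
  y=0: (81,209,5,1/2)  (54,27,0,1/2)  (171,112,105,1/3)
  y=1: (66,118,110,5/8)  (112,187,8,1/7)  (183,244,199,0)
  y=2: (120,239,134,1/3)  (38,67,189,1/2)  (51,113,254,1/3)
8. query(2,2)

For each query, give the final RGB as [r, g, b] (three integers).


(1,0) stack=L1,L2; from [0,0,0]:
after L1 α=1/2: [124, 70, 221/2]
after L2 α=1/3: [145, 94, 343/3]
= [145, 94, 114]

query (0,1) [L1,L2] — begin 0,0,0
+L1 (α=1/5) → [2, 166/5, 47/5]
+L2 (α=1/3) → [33, 967/15, 694/15]
→ [33, 64, 46]

(0,2) stack=L1,L2; from [0,0,0]:
L1 α=1: [253, 129, 156]
L2 α=2/3: [151, 461/3, 154]
= [151, 154, 154]

query (2,2) [L1,L3] — begin 0,0,0
+L1 (α=1) → [0, 56, 206]
+L3 (α=1/3) → [17, 75, 222]
= [17, 75, 222]


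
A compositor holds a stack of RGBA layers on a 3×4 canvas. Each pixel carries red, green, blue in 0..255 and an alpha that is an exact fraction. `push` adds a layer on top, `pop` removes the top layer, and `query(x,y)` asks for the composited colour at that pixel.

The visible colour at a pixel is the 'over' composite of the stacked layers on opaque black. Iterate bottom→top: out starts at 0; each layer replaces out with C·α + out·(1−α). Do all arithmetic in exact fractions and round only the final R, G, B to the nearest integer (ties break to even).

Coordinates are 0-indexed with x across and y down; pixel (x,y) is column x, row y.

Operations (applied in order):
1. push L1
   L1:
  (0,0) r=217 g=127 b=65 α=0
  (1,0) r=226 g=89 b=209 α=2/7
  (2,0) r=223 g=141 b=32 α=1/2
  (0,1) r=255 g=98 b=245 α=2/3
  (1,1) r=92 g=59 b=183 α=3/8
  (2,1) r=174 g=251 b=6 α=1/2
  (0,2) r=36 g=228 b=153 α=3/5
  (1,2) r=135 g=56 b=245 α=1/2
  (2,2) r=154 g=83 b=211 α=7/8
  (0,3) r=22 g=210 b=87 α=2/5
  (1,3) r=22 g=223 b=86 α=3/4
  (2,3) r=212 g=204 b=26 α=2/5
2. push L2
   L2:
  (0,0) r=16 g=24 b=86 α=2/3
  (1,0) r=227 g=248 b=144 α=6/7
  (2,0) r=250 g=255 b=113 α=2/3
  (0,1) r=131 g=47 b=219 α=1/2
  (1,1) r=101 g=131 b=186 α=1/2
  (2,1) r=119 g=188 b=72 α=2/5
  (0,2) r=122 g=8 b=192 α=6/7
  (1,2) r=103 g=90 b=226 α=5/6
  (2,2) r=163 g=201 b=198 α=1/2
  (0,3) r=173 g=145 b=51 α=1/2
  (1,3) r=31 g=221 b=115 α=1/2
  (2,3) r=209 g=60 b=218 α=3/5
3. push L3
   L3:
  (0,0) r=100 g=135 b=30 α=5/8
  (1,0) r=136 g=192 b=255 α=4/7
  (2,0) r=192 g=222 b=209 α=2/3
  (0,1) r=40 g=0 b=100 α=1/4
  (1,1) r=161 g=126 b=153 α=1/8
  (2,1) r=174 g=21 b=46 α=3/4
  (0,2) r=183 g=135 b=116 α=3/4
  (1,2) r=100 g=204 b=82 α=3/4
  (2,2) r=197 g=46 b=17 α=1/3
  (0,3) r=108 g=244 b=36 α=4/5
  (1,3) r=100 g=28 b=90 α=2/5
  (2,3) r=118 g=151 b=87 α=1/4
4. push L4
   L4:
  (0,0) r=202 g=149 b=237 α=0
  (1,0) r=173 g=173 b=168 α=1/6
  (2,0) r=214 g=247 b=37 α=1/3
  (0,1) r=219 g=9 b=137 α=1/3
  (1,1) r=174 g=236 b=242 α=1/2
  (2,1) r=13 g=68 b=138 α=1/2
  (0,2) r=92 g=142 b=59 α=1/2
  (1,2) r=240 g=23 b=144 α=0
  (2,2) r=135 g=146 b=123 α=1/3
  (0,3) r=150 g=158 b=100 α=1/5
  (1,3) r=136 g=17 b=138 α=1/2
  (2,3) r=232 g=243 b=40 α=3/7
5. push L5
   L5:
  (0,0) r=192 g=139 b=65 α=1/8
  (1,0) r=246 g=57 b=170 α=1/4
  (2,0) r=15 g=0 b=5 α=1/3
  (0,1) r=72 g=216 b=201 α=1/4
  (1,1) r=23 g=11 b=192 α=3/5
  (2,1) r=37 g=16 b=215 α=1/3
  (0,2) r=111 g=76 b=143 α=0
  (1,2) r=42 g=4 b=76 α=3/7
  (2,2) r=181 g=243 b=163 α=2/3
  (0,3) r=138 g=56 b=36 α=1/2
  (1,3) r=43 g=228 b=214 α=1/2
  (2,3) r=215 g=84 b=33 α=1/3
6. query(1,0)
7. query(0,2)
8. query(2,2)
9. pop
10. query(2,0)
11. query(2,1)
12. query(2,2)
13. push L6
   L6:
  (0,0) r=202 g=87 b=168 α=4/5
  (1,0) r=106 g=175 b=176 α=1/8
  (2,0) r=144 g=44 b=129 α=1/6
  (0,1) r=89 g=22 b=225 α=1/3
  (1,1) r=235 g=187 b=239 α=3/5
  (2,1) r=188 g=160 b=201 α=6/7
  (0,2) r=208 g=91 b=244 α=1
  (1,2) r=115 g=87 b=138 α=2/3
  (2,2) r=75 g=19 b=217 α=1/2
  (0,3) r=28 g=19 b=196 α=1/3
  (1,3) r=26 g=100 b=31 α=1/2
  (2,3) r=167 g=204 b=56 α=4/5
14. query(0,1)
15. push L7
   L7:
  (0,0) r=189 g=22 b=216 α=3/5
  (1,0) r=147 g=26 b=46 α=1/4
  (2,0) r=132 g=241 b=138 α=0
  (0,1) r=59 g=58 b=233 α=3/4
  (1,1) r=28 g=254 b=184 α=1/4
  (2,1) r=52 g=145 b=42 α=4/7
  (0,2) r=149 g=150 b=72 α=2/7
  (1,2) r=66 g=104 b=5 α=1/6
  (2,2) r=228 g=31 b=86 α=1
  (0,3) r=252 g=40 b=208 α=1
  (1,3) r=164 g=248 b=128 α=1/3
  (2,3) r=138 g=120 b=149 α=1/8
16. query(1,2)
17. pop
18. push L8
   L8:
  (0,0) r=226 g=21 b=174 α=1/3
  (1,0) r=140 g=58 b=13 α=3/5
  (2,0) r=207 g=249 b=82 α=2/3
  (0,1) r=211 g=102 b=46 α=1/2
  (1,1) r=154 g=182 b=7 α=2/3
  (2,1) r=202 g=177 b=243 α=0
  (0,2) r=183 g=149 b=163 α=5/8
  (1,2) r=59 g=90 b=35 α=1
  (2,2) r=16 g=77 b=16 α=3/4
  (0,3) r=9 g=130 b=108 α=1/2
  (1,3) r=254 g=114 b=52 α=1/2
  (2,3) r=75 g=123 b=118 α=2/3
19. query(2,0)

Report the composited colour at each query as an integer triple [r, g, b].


query (1,0) [L1,L2,L3,L4,L5] — begin 0,0,0
L1 α=2/7: [452/7, 178/7, 418/7]
L2 α=6/7: [9986/49, 10594/49, 6466/49]
L3 α=4/7: [56614/343, 69414/343, 69378/343]
L4 α=1/6: [342409/2058, 406409/2058, 67419/343]
L5 α=1/4: [511165/2744, 445511/2744, 260567/1372]
= [186, 162, 190]

query (0,2) [L1,L2,L3,L4,L5] — begin 0,0,0
after L1 α=3/5: [108/5, 684/5, 459/5]
after L2 α=6/7: [3768/35, 132/5, 6219/35]
after L3 α=3/4: [22983/140, 2157/20, 18399/140]
after L4 α=1/2: [35863/280, 4997/40, 26659/280]
after L5 α=0: [35863/280, 4997/40, 26659/280]
rounded: [128, 125, 95]

query (2,2) [L1,L2,L3,L4,L5] — begin 0,0,0
+L1 (α=7/8) → [539/4, 581/8, 1477/8]
+L2 (α=1/2) → [1191/8, 2189/16, 3061/16]
+L3 (α=1/3) → [1979/12, 2557/24, 3197/24]
+L4 (α=1/3) → [2789/18, 4309/36, 4673/36]
+L5 (α=2/3) → [9305/54, 21805/108, 16409/108]
= [172, 202, 152]

at x=2,y=0 over L1,L2,L3,L4:
after L1 α=1/2: [223/2, 141/2, 16]
after L2 α=2/3: [1223/6, 387/2, 242/3]
after L3 α=2/3: [3527/18, 425/2, 1496/9]
after L4 α=1/3: [5453/27, 224, 3325/27]
rounded: [202, 224, 123]

at x=2,y=1 over L1,L2,L3,L4:
+L1 (α=1/2) → [87, 251/2, 3]
+L2 (α=2/5) → [499/5, 301/2, 153/5]
+L3 (α=3/4) → [3109/20, 427/8, 843/20]
+L4 (α=1/2) → [3369/40, 971/16, 3603/40]
= [84, 61, 90]

query (2,2) [L1,L2,L3,L4] — begin 0,0,0
+L1 (α=7/8) → [539/4, 581/8, 1477/8]
+L2 (α=1/2) → [1191/8, 2189/16, 3061/16]
+L3 (α=1/3) → [1979/12, 2557/24, 3197/24]
+L4 (α=1/3) → [2789/18, 4309/36, 4673/36]
→ [155, 120, 130]

(0,1) stack=L1,L2,L3,L4,L6; from [0,0,0]:
L1 α=2/3: [170, 196/3, 490/3]
L2 α=1/2: [301/2, 337/6, 1147/6]
L3 α=1/4: [983/8, 337/8, 1347/8]
L4 α=1/3: [1859/12, 373/12, 1895/12]
L6 α=1/3: [2393/18, 505/18, 3245/18]
→ [133, 28, 180]

(1,2) stack=L1,L2,L3,L4,L6,L7; from [0,0,0]:
after L1 α=1/2: [135/2, 28, 245/2]
after L2 α=5/6: [1165/12, 239/3, 835/4]
after L3 α=3/4: [4765/48, 2075/12, 1819/16]
after L4 α=0: [4765/48, 2075/12, 1819/16]
after L6 α=2/3: [15805/144, 4163/36, 6235/48]
after L7 α=1/6: [88529/864, 24559/216, 31415/288]
= [102, 114, 109]

query (2,0) [L1,L2,L3,L4,L6,L8] — begin 0,0,0
+L1 (α=1/2) → [223/2, 141/2, 16]
+L2 (α=2/3) → [1223/6, 387/2, 242/3]
+L3 (α=2/3) → [3527/18, 425/2, 1496/9]
+L4 (α=1/3) → [5453/27, 224, 3325/27]
+L6 (α=1/6) → [31153/162, 194, 10054/81]
+L8 (α=2/3) → [98221/486, 692/3, 23338/243]
→ [202, 231, 96]


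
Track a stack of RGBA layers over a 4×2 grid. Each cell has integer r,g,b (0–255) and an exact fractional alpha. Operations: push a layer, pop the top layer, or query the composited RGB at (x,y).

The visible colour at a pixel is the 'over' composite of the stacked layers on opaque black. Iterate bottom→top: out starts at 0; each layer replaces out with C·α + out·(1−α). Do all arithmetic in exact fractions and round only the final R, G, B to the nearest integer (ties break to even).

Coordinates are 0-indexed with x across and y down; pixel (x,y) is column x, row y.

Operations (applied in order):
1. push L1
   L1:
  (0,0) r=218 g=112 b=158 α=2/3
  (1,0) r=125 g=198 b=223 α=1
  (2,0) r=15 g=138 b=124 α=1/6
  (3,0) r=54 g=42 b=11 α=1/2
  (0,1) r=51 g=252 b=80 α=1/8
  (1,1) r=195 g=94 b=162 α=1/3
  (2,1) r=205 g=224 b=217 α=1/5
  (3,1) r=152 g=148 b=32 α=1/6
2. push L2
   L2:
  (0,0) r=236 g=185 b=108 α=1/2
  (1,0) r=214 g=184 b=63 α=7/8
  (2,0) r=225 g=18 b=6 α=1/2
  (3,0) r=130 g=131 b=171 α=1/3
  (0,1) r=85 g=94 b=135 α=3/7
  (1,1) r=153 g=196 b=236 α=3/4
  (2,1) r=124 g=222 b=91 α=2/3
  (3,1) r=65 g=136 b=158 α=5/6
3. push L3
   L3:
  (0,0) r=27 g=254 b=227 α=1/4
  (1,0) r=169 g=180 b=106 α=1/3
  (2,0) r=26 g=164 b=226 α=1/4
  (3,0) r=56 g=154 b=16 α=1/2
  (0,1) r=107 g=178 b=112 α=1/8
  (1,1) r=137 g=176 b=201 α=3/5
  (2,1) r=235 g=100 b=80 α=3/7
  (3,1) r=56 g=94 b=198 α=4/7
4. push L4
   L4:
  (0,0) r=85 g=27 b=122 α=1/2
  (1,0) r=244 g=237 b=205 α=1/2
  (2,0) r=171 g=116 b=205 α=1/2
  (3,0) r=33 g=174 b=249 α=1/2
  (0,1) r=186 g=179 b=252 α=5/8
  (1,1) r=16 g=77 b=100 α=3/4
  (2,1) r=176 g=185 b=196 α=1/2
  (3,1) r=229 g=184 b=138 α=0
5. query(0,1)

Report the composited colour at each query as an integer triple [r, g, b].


(0,1) stack=L1,L2,L3,L4; from [0,0,0]:
after L1 α=1/8: [51/8, 63/2, 10]
after L2 α=3/7: [561/14, 408/7, 445/7]
after L3 α=1/8: [775/16, 293/4, 557/8]
after L4 α=5/8: [17205/128, 4459/32, 11751/64]
rounded: [134, 139, 184]


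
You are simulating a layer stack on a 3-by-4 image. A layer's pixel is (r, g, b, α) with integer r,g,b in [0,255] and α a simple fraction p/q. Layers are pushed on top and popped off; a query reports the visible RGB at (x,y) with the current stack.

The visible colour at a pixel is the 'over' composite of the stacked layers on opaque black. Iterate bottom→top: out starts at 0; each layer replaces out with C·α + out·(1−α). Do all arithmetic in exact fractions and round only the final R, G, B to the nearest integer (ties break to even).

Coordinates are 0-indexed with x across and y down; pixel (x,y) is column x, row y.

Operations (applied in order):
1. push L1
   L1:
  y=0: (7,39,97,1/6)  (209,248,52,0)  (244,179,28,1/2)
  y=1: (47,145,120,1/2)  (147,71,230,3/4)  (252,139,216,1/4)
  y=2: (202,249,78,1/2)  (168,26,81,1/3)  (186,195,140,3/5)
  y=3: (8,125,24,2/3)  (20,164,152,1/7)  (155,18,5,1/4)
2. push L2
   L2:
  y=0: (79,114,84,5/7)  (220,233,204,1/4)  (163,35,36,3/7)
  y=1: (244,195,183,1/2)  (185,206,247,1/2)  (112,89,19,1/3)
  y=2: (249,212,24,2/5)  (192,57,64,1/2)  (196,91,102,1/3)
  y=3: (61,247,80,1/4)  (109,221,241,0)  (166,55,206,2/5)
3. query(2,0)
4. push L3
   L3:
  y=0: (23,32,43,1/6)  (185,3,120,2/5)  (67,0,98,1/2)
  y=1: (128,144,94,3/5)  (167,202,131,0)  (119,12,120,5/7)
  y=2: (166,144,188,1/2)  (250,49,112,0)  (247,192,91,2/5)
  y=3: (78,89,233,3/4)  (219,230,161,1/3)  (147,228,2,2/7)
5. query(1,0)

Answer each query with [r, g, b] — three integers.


at x=2,y=0 over L1,L2:
+L1 (α=1/2) → [122, 179/2, 14]
+L2 (α=3/7) → [977/7, 463/7, 164/7]
rounded: [140, 66, 23]

query (1,0) [L1,L2,L3] — begin 0,0,0
+L1 (α=0) → [0, 0, 0]
+L2 (α=1/4) → [55, 233/4, 51]
+L3 (α=2/5) → [107, 723/20, 393/5]
= [107, 36, 79]


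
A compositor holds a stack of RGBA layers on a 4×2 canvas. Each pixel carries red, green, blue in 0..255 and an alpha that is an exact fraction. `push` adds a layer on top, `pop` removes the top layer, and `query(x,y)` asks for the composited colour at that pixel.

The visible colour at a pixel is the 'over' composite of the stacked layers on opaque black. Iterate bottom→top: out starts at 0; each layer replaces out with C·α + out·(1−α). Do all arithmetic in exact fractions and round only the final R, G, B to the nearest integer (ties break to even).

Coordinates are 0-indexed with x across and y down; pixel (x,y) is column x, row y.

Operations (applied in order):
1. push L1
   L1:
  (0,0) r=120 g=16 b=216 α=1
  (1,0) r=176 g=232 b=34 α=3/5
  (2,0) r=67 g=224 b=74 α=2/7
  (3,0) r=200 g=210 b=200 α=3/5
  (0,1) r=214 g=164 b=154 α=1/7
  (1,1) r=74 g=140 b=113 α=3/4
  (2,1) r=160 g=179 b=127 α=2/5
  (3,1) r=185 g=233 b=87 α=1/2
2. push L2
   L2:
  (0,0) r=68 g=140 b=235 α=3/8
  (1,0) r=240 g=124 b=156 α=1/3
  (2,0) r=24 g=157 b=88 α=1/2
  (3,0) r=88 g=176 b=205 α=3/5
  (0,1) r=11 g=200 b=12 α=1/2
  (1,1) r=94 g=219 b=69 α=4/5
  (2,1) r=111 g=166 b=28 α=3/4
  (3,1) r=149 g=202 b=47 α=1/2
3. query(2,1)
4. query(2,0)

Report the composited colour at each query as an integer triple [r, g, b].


at x=2,y=1 over L1,L2:
after L1 α=2/5: [64, 358/5, 254/5]
after L2 α=3/4: [397/4, 712/5, 337/10]
= [99, 142, 34]

(2,0) stack=L1,L2; from [0,0,0]:
L1 α=2/7: [134/7, 64, 148/7]
L2 α=1/2: [151/7, 221/2, 382/7]
→ [22, 110, 55]


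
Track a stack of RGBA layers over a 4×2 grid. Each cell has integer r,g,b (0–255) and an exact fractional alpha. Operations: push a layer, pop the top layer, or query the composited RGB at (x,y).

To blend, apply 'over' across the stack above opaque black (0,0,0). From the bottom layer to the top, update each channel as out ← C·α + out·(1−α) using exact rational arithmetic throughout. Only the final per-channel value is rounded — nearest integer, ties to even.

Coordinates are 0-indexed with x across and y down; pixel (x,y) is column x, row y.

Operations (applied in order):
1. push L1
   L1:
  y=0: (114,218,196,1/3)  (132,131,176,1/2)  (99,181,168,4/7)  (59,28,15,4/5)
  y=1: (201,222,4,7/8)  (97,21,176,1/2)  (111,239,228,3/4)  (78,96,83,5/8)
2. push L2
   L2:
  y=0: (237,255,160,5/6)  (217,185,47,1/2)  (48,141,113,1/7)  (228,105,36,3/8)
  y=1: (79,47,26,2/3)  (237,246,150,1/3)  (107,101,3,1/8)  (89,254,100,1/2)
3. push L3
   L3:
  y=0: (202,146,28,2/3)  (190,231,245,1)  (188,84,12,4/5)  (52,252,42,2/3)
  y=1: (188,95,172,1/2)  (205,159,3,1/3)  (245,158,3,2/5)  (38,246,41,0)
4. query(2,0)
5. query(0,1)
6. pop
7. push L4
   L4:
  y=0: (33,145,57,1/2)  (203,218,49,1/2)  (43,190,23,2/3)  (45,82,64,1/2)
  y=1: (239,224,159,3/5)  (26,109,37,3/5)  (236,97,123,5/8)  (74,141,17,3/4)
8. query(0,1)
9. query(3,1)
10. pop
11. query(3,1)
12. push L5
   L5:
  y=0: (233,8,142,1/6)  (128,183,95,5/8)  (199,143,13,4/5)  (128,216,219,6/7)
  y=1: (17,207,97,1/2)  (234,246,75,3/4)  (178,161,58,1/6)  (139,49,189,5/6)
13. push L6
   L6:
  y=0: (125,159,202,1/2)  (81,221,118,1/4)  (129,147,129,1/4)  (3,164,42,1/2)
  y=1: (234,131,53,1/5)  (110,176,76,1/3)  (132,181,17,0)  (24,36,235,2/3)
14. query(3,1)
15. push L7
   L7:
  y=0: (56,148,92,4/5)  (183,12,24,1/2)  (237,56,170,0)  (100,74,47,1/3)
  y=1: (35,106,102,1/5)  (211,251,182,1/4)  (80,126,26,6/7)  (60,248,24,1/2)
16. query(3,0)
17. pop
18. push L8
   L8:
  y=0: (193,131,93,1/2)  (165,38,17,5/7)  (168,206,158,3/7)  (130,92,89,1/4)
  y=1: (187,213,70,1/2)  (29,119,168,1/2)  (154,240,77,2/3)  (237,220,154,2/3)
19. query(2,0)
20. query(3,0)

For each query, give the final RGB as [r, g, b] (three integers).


at x=2,y=0 over L1,L2,L3:
after L1 α=4/7: [396/7, 724/7, 96]
after L2 α=1/7: [2712/49, 5331/49, 689/7]
after L3 α=4/5: [7912/49, 4359/49, 205/7]
→ [161, 89, 29]

query (0,1) [L1,L2,L3] — begin 0,0,0
L1 α=7/8: [1407/8, 777/4, 7/2]
L2 α=2/3: [2671/24, 1153/12, 37/2]
L3 α=1/2: [7183/48, 2293/24, 381/4]
→ [150, 96, 95]

(0,1) stack=L1,L2,L4; from [0,0,0]:
after L1 α=7/8: [1407/8, 777/4, 7/2]
after L2 α=2/3: [2671/24, 1153/12, 37/2]
after L4 α=3/5: [2255/12, 1037/6, 514/5]
→ [188, 173, 103]

(3,1) stack=L1,L2,L4; from [0,0,0]:
L1 α=5/8: [195/4, 60, 415/8]
L2 α=1/2: [551/8, 157, 1215/16]
L4 α=3/4: [2327/32, 145, 2031/64]
→ [73, 145, 32]

query (3,1) [L1,L2] — begin 0,0,0
after L1 α=5/8: [195/4, 60, 415/8]
after L2 α=1/2: [551/8, 157, 1215/16]
rounded: [69, 157, 76]

at x=3,y=1 over L1,L2,L5,L6:
after L1 α=5/8: [195/4, 60, 415/8]
after L2 α=1/2: [551/8, 157, 1215/16]
after L5 α=5/6: [2037/16, 67, 5445/32]
after L6 α=2/3: [935/16, 139/3, 20485/96]
= [58, 46, 213]

(3,0) stack=L1,L2,L5,L6,L7; from [0,0,0]:
+L1 (α=4/5) → [236/5, 112/5, 12]
+L2 (α=3/8) → [115, 427/8, 21]
+L5 (α=6/7) → [883/7, 10795/56, 1335/7]
+L6 (α=1/2) → [452/7, 19979/112, 1629/14]
+L7 (α=1/3) → [1604/21, 8041/56, 1958/21]
= [76, 144, 93]

at x=2,y=0 over L1,L2,L5,L6,L8:
after L1 α=4/7: [396/7, 724/7, 96]
after L2 α=1/7: [2712/49, 5331/49, 689/7]
after L5 α=4/5: [41716/245, 33359/245, 1053/35]
after L6 α=1/4: [156753/980, 34023/245, 3837/70]
after L8 α=3/7: [280233/1715, 287502/1715, 24264/245]
→ [163, 168, 99]

at x=3,y=0 over L1,L2,L5,L6,L8:
L1 α=4/5: [236/5, 112/5, 12]
L2 α=3/8: [115, 427/8, 21]
L5 α=6/7: [883/7, 10795/56, 1335/7]
L6 α=1/2: [452/7, 19979/112, 1629/14]
L8 α=1/4: [1133/14, 70241/448, 6133/56]
rounded: [81, 157, 110]


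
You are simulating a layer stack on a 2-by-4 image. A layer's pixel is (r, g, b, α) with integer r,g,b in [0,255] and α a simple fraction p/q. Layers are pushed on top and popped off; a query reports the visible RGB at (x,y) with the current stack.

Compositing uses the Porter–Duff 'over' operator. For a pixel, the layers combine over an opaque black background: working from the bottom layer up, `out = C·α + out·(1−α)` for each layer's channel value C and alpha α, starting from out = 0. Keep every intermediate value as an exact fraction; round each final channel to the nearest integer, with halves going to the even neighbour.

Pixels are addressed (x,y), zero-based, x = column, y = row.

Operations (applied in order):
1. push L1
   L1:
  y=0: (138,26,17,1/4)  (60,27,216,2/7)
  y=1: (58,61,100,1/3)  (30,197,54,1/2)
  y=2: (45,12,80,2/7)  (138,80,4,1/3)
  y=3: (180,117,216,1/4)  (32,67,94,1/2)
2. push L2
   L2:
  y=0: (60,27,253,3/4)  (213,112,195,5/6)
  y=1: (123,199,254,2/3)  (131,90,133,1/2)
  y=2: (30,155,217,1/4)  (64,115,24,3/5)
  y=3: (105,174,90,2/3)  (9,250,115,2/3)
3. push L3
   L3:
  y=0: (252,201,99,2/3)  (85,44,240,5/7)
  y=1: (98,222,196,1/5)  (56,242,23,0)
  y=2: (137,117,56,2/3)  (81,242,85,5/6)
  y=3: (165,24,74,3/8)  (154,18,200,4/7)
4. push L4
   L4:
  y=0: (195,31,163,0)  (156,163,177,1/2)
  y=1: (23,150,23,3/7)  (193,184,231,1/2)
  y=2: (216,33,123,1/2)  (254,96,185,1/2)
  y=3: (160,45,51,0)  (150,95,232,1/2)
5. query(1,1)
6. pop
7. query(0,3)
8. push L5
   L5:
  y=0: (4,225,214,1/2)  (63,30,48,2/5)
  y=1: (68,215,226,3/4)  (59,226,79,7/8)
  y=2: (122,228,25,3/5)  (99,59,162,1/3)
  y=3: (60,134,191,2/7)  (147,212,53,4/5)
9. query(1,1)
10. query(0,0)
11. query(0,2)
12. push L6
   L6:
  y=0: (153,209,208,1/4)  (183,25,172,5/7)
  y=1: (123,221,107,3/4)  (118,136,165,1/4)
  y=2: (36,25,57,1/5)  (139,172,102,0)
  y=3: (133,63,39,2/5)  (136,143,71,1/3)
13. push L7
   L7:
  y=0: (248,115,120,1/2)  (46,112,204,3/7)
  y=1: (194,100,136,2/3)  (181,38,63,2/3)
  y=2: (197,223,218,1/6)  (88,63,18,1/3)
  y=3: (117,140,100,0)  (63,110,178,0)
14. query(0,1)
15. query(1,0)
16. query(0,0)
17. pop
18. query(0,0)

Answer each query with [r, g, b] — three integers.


(1,1) stack=L1,L2,L3,L4; from [0,0,0]:
after L1 α=1/2: [15, 197/2, 27]
after L2 α=1/2: [73, 377/4, 80]
after L3 α=0: [73, 377/4, 80]
after L4 α=1/2: [133, 1113/8, 311/2]
rounded: [133, 139, 156]

query (0,3) [L1,L2,L3] — begin 0,0,0
+L1 (α=1/4) → [45, 117/4, 54]
+L2 (α=2/3) → [85, 503/4, 78]
+L3 (α=3/8) → [115, 2803/32, 153/2]
rounded: [115, 88, 76]

at x=1,y=1 over L1,L2,L3,L5:
+L1 (α=1/2) → [15, 197/2, 27]
+L2 (α=1/2) → [73, 377/4, 80]
+L3 (α=0) → [73, 377/4, 80]
+L5 (α=7/8) → [243/4, 6705/32, 633/8]
→ [61, 210, 79]

(0,0) stack=L1,L2,L3,L5; from [0,0,0]:
after L1 α=1/4: [69/2, 13/2, 17/4]
after L2 α=3/4: [429/8, 175/8, 3053/16]
after L3 α=2/3: [1487/8, 3391/24, 6221/48]
after L5 α=1/2: [1519/16, 8791/48, 16493/96]
= [95, 183, 172]

at x=0,y=2 over L1,L2,L3,L5:
after L1 α=2/7: [90/7, 24/7, 160/7]
after L2 α=1/4: [120/7, 1157/28, 1999/28]
after L3 α=2/3: [2038/21, 7709/84, 5135/84]
after L5 α=3/5: [11762/105, 36437/210, 1657/42]
= [112, 174, 39]

(0,1) stack=L1,L2,L3,L5,L6,L7; from [0,0,0]:
L1 α=1/3: [58/3, 61/3, 100/3]
L2 α=2/3: [796/9, 1255/9, 1624/9]
L3 α=1/5: [4066/45, 7018/45, 1652/9]
L5 α=3/4: [6623/90, 36043/180, 3877/18]
L6 α=3/4: [39833/360, 155383/720, 9655/72]
L7 α=2/3: [179513/1080, 299383/2160, 29239/216]
rounded: [166, 139, 135]

(1,0) stack=L1,L2,L3,L5,L6,L7; from [0,0,0]:
L1 α=2/7: [120/7, 54/7, 432/7]
L2 α=5/6: [2525/14, 1987/21, 2419/14]
L3 α=5/7: [5500/49, 8594/147, 10819/49]
L5 α=2/5: [22674/245, 11534/245, 37161/245]
L6 α=5/7: [269523/1715, 53693/1715, 285022/1715]
L7 α=3/7: [1314762/12005, 791012/12005, 2189668/12005]
rounded: [110, 66, 182]

(0,0) stack=L1,L2,L3,L5,L6,L7; from [0,0,0]:
after L1 α=1/4: [69/2, 13/2, 17/4]
after L2 α=3/4: [429/8, 175/8, 3053/16]
after L3 α=2/3: [1487/8, 3391/24, 6221/48]
after L5 α=1/2: [1519/16, 8791/48, 16493/96]
after L6 α=1/4: [7005/64, 12135/64, 23149/128]
after L7 α=1/2: [22877/128, 19495/128, 38509/256]
rounded: [179, 152, 150]

query (0,0) [L1,L2,L3,L5,L6] — begin 0,0,0
after L1 α=1/4: [69/2, 13/2, 17/4]
after L2 α=3/4: [429/8, 175/8, 3053/16]
after L3 α=2/3: [1487/8, 3391/24, 6221/48]
after L5 α=1/2: [1519/16, 8791/48, 16493/96]
after L6 α=1/4: [7005/64, 12135/64, 23149/128]
→ [109, 190, 181]


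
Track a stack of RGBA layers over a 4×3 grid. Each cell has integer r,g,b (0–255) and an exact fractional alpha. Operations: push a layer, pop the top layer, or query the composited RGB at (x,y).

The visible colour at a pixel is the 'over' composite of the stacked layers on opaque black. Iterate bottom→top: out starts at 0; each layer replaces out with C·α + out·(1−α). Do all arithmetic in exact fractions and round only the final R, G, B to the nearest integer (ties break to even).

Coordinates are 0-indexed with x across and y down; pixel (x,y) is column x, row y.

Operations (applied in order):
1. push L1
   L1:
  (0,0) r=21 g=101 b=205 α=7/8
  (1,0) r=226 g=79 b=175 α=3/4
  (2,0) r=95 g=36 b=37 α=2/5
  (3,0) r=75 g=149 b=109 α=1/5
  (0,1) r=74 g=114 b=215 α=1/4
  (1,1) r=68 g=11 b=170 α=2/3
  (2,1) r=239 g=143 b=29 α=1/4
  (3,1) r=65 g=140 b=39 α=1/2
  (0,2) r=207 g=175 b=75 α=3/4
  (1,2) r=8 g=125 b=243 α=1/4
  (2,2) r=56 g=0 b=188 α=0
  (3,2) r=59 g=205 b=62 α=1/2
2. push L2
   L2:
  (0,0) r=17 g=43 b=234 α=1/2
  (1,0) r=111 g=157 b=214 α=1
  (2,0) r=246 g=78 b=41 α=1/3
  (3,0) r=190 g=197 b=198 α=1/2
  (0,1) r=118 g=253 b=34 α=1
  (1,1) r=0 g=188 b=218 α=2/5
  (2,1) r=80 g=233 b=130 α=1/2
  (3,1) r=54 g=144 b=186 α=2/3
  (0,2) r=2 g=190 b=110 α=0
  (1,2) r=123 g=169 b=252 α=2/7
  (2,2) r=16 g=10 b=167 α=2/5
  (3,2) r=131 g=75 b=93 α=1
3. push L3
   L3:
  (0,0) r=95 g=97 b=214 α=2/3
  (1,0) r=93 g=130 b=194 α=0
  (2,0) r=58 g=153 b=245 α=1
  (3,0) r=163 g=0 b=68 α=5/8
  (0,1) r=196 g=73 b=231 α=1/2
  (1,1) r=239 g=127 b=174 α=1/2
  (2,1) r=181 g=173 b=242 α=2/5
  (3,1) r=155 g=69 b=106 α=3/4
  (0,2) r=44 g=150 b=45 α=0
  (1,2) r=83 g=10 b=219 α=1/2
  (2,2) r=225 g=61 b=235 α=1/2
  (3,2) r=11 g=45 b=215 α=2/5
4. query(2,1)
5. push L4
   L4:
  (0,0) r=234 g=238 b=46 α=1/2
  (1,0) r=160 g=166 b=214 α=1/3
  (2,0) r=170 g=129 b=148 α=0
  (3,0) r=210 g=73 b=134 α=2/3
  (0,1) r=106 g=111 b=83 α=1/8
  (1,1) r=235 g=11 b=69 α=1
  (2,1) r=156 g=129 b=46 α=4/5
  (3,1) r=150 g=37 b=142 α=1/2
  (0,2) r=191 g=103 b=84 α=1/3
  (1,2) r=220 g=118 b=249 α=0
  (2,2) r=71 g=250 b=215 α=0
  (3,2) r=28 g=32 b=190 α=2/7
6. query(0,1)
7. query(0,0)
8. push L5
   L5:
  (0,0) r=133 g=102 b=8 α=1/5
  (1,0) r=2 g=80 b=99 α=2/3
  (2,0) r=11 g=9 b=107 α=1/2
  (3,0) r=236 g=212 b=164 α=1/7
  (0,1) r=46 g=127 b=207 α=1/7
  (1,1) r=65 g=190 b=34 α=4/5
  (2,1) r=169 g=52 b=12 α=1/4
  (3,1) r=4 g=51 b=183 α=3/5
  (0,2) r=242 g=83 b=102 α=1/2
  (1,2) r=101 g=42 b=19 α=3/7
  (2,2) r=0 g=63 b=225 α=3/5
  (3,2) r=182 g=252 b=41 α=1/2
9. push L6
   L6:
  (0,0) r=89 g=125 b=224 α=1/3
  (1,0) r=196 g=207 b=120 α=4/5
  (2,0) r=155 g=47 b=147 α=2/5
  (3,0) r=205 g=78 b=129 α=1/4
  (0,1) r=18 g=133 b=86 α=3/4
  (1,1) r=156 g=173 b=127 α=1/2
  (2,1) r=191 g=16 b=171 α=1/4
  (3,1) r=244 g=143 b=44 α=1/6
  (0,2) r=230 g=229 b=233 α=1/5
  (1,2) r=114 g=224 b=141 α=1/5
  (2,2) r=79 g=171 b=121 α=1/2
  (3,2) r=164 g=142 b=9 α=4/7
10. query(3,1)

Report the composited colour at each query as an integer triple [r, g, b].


(2,1) stack=L1,L2,L3; from [0,0,0]:
+L1 (α=1/4) → [239/4, 143/4, 29/4]
+L2 (α=1/2) → [559/8, 1075/8, 549/8]
+L3 (α=2/5) → [4573/40, 5993/40, 5519/40]
→ [114, 150, 138]

query (0,1) [L1,L2,L3,L4] — begin 0,0,0
L1 α=1/4: [37/2, 57/2, 215/4]
L2 α=1: [118, 253, 34]
L3 α=1/2: [157, 163, 265/2]
L4 α=1/8: [1205/8, 313/2, 2021/16]
= [151, 156, 126]

query (0,0) [L1,L2,L3,L4] — begin 0,0,0
+L1 (α=7/8) → [147/8, 707/8, 1435/8]
+L2 (α=1/2) → [283/16, 1051/16, 3307/16]
+L3 (α=2/3) → [3323/48, 1385/16, 3385/16]
+L4 (α=1/2) → [14555/96, 5193/32, 4121/32]
→ [152, 162, 129]

(3,1) stack=L1,L2,L3,L4,L5,L6; from [0,0,0]:
after L1 α=1/2: [65/2, 70, 39/2]
after L2 α=2/3: [281/6, 358/3, 261/2]
after L3 α=3/4: [3071/24, 979/12, 897/8]
after L4 α=1/2: [6671/48, 1423/24, 2033/16]
after L5 α=3/5: [6959/120, 3259/60, 1285/8]
after L6 α=1/6: [12815/144, 4975/72, 2259/16]
rounded: [89, 69, 141]
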